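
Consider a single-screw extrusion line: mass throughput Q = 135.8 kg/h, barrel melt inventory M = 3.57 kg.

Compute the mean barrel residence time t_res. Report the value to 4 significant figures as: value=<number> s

Throughput in SI: Q_s = 135.8 kg/h ÷ 3600 s/h = 0.0377222 kg/s
t_res = M / Q_s = 3.57 / 0.0377222 = 94.6392 s

value=94.64 s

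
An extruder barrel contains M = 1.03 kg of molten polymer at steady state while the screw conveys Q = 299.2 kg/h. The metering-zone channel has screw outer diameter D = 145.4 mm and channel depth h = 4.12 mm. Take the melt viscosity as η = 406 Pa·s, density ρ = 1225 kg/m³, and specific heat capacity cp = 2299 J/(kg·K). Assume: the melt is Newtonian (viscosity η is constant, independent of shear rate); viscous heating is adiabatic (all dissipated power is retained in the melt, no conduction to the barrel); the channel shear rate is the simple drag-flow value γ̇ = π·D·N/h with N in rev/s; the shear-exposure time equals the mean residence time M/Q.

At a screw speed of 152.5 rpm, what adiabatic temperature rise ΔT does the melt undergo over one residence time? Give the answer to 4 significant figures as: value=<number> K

Throughput in SI: Q_s = 299.2 kg/h ÷ 3600 s/h = 0.0831111 kg/s
Mean residence time: t_res = M/Q_s = 1.03 kg / 0.0831111 kg/s = 12.393 s
D = 145.4 mm = 0.1454 m;  h = 4.12 mm = 0.00412 m;  N = 152.5 rpm / 60 = 2.54167 rev/s
γ̇ = π D N / h = (π)(0.1454)(2.54167) / 0.00412 = 281.797 s⁻¹
ΔT = η·γ̇²·t_res/(ρ·cp) = [406 × 281.797² × 12.393] / [1225 × 2299] = 141.873 K

value=141.9 K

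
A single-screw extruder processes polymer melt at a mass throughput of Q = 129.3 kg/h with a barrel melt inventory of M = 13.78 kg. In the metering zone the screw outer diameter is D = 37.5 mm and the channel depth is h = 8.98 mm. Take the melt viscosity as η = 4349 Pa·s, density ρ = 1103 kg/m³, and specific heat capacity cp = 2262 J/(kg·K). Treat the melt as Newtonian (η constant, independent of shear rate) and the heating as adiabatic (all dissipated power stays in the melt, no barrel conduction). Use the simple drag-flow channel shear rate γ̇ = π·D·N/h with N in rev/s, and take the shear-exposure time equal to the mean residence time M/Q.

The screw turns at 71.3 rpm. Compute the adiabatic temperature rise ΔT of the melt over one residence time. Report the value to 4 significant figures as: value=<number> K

value=162.5 K

Throughput in SI: Q_s = 129.3 kg/h ÷ 3600 s/h = 0.0359167 kg/s
t_res = M / Q_s = 13.78 / 0.0359167 = 383.666 s
D = 37.5 mm = 0.0375 m;  h = 8.98 mm = 0.00898 m;  N = 71.3 rpm / 60 = 1.18833 rev/s
γ̇ = π D N / h = (π)(0.0375)(1.18833) / 0.00898 = 15.5899 s⁻¹
ΔT = η·γ̇²·t_res / (ρ·cp) = 4349 · (15.5899)² · 383.666 / (1103 · 2262) = 162.54 K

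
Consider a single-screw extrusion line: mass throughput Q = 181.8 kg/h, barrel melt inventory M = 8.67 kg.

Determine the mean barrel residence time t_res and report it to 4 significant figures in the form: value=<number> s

Convert throughput: Q = 181.8 kg/h = 181.8/3600 = 0.0505 kg/s
t_res = M / Q_s = 8.67 / 0.0505 = 171.683 s

value=171.7 s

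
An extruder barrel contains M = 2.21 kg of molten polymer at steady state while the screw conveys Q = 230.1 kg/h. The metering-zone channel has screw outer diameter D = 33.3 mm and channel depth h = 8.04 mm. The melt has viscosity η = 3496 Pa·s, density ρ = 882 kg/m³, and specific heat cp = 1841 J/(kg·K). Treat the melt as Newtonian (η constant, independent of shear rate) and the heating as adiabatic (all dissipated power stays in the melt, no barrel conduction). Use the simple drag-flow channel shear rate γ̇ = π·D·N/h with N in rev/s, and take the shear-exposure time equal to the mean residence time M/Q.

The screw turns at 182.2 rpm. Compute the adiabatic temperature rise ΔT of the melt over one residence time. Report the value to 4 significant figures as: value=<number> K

Throughput in SI: Q_s = 230.1 kg/h ÷ 3600 s/h = 0.0639167 kg/s
t_res = M / Q_s = 2.21 ÷ 0.0639167 = 34.5763 s
D = 33.3 mm = 0.0333 m;  h = 8.04 mm = 0.00804 m;  N = 182.2 rpm / 60 = 3.03667 rev/s
γ̇ = π D N / h = (π)(0.0333)(3.03667) / 0.00804 = 39.5126 s⁻¹
Adiabatic rise: ΔT = η γ̇² t_res / (ρ cp) = 3496·(39.5126)²·34.5763 / (882·1841) = 116.224 K

value=116.2 K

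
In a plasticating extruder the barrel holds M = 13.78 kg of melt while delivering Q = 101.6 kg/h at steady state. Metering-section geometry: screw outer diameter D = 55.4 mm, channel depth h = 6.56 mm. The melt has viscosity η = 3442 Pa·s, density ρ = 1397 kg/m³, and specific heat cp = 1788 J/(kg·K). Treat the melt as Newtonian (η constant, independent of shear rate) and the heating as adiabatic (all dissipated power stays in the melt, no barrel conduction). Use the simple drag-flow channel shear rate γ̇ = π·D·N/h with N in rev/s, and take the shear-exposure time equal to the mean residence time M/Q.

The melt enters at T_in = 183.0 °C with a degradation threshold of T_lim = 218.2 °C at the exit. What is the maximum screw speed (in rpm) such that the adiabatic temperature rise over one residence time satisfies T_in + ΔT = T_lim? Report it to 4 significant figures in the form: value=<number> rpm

value=16.36 rpm

Q_s = Q / 3600 = 101.6 / 3600 = 0.0282222 kg/s
t_res = M / Q_s = 13.78 ÷ 0.0282222 = 488.268 s
D = 55.4 mm = 0.0554 m;  h = 6.56 mm = 0.00656 m
ΔT_a = T_lim − T_in = 218.2 − 183.0 = 35.2 K
Invert ΔT = ηγ̇²t_res/(ρcp) for γ̇: γ̇_max² = ΔT_a ρ cp / (η t_res) = 35.2·1397·1788 / (3442·488.268) = 52.3164 s⁻²
γ̇_max = √52.3164 = 7.23301 s⁻¹
N_max = γ̇_max h / (πD) = 7.23301·0.00656/(π·0.0554) = 0.272623 rev/s → ×60 = 16.3574 rpm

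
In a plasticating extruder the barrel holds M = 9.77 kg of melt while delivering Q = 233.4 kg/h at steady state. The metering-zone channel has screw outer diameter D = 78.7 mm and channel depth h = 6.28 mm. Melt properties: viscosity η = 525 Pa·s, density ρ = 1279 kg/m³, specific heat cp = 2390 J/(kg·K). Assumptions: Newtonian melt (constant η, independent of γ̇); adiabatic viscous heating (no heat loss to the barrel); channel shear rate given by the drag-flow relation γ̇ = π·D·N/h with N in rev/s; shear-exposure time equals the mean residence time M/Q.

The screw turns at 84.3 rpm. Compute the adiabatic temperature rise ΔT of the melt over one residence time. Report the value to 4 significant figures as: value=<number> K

value=79.19 K

Q_s = Q / 3600 = 233.4 / 3600 = 0.0648333 kg/s
t_res = M / Q_s = 9.77 ÷ 0.0648333 = 150.694 s
Geometry in metres: D = 78.7 mm → 0.0787 m, h = 6.28 mm → 0.00628 m; screw speed N = 84.3 rpm = 1.405 rev/s
γ̇ = π D N / h = (π)(0.0787)(1.405) / 0.00628 = 55.3148 s⁻¹
ΔT = η·γ̇²·t_res/(ρ·cp) = [525 × 55.3148² × 150.694] / [1279 × 2390] = 79.1899 K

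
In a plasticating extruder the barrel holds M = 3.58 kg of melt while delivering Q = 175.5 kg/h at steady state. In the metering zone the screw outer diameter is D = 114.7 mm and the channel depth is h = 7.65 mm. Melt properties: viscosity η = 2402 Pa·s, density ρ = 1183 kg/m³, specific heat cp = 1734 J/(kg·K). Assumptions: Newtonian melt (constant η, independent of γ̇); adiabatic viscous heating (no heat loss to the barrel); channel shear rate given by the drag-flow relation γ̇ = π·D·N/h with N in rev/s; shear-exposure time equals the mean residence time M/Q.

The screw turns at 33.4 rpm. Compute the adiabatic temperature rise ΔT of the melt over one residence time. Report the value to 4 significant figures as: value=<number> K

value=59.12 K

Throughput in SI: Q_s = 175.5 kg/h ÷ 3600 s/h = 0.04875 kg/s
Mean residence time: t_res = M/Q_s = 3.58 kg / 0.04875 kg/s = 73.4359 s
Geometry in metres: D = 114.7 mm → 0.1147 m, h = 7.65 mm → 0.00765 m; screw speed N = 33.4 rpm = 0.556667 rev/s
Shear rate: γ̇ = πDN/h = π·0.1147·0.556667/0.00765 = 26.2209 s⁻¹
ΔT = η·γ̇²·t_res/(ρ·cp) = [2402 × 26.2209² × 73.4359] / [1183 × 1734] = 59.121 K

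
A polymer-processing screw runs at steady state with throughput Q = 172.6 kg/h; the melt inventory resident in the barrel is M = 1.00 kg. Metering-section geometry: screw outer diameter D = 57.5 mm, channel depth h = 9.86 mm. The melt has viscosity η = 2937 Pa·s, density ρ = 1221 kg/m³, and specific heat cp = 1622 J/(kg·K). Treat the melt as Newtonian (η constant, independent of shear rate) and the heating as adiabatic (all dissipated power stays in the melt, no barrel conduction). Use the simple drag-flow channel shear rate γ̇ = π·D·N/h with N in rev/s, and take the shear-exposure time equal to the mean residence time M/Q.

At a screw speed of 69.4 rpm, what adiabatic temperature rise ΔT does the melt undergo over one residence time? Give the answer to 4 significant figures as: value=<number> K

value=13.89 K

Q_s = Q / 3600 = 172.6 / 3600 = 0.0479444 kg/s
t_res = M / Q_s = 1.00 ÷ 0.0479444 = 20.8575 s
Convert to SI: D = 0.0575 m, h = 0.00986 m, N = 69.4/60 = 1.15667 rev/s
γ̇ = π D N / h = (π)(0.0575)(1.15667) / 0.00986 = 21.1909 s⁻¹
Adiabatic rise: ΔT = η γ̇² t_res / (ρ cp) = 2937·(21.1909)²·20.8575 / (1221·1622) = 13.8898 K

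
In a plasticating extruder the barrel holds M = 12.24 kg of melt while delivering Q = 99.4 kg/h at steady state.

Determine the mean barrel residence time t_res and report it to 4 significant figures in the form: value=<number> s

Throughput in SI: Q_s = 99.4 kg/h ÷ 3600 s/h = 0.0276111 kg/s
Mean residence time: t_res = M/Q_s = 12.24 kg / 0.0276111 kg/s = 443.3 s

value=443.3 s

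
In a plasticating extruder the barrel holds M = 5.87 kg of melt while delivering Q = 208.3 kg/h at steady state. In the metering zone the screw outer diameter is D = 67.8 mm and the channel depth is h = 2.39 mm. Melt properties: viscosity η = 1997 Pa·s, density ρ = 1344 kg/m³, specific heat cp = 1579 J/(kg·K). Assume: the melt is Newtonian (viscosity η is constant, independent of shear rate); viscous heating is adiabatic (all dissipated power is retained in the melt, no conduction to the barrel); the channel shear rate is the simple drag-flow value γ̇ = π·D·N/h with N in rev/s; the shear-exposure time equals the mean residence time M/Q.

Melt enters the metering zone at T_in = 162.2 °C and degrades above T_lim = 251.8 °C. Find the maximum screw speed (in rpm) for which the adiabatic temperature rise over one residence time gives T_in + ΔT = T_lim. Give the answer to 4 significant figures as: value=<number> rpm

value=20.63 rpm

Throughput in SI: Q_s = 208.3 kg/h ÷ 3600 s/h = 0.0578611 kg/s
t_res = M / Q_s = 5.87 / 0.0578611 = 101.45 s
Convert to metres: D = 0.0678 m, h = 0.00239 m
ΔT_a = T_lim − T_in = 251.8 °C − 162.2 °C = 89.6 K
γ̇_max² = ΔT_a·ρ·cp/(η·t_res) = 89.6·1344·1579/(1997·101.45) = 938.556 s⁻²
Take the square root: γ̇_max = √(938.556) = 30.6359 s⁻¹
Solve γ̇ = πDN/h for N: N_max = γ̇_max·h/(π·D) = 30.6359 × 0.00239 / (π × 0.0678) = 0.343754 rev/s = 20.6253 rpm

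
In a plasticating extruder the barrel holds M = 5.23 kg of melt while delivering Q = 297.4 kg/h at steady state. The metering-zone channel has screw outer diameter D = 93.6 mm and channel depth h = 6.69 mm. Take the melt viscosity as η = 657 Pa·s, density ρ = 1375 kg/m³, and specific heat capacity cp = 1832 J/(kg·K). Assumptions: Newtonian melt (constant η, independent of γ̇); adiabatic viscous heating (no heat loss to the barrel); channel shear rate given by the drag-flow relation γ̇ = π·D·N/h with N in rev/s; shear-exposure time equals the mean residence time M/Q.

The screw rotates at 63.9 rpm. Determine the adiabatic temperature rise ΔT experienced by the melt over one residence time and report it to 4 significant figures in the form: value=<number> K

Q_s = Q / 3600 = 297.4 / 3600 = 0.0826111 kg/s
t_res = M / Q_s = 5.23 ÷ 0.0826111 = 63.3087 s
Convert to SI: D = 0.0936 m, h = 0.00669 m, N = 63.9/60 = 1.065 rev/s
Shear rate: γ̇ = πDN/h = π·0.0936·1.065/0.00669 = 46.8111 s⁻¹
Adiabatic rise: ΔT = η γ̇² t_res / (ρ cp) = 657·(46.8111)²·63.3087 / (1375·1832) = 36.1825 K

value=36.18 K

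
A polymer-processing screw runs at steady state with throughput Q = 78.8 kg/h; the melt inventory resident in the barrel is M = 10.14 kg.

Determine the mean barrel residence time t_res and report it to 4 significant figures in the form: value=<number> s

Throughput in SI: Q_s = 78.8 kg/h ÷ 3600 s/h = 0.0218889 kg/s
t_res = M / Q_s = 10.14 / 0.0218889 = 463.249 s

value=463.2 s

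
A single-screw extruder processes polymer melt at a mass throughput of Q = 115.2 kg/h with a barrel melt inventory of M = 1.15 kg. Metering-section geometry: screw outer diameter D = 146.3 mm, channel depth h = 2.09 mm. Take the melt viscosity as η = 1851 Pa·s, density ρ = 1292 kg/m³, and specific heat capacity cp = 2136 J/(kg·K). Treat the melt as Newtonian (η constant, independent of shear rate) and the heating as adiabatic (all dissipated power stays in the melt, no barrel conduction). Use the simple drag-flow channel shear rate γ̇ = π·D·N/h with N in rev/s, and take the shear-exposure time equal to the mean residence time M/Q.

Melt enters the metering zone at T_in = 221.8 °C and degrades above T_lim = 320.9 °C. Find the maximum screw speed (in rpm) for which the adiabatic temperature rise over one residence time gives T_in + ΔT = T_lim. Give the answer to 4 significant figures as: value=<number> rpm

value=17.49 rpm

Throughput in SI: Q_s = 115.2 kg/h ÷ 3600 s/h = 0.032 kg/s
t_res = M / Q_s = 1.15 / 0.032 = 35.9375 s
Geometry in SI: D = 146.3 mm → 0.1463 m, h = 2.09 mm → 0.00209 m
ΔT_a = T_lim − T_in = 320.9 − 221.8 = 99.1 K
γ̇_max² = ΔT_a·ρ·cp / (η·t_res) = [99.1 × 1292 × 2136] / [1851 × 35.9375] = 4111.34 s⁻²
γ̇_max = √4111.34 = 64.1197 s⁻¹
N_max = γ̇_max·h / (π·D) = 64.1197 · 0.00209 / (π · 0.1463) = 0.291571 rev/s = 17.4942 rpm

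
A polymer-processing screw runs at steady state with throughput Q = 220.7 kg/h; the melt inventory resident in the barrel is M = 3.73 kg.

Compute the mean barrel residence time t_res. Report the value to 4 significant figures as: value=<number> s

value=60.84 s

Q_s = Q / 3600 = 220.7 / 3600 = 0.0613056 kg/s
t_res = M / Q_s = 3.73 / 0.0613056 = 60.8428 s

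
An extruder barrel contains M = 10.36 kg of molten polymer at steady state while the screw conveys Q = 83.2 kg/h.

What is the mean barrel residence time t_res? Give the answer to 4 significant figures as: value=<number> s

value=448.3 s

Throughput in SI: Q_s = 83.2 kg/h ÷ 3600 s/h = 0.0231111 kg/s
Mean residence time: t_res = M/Q_s = 10.36 kg / 0.0231111 kg/s = 448.269 s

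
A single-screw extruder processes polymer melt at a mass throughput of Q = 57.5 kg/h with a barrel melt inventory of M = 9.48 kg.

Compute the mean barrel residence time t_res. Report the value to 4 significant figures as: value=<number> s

value=593.5 s

Q_s = Q / 3600 = 57.5 / 3600 = 0.0159722 kg/s
Mean residence time: t_res = M/Q_s = 9.48 kg / 0.0159722 kg/s = 593.53 s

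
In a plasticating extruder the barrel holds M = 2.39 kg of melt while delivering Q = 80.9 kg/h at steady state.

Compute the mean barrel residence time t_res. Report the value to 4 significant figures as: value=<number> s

value=106.4 s

Convert throughput: Q = 80.9 kg/h = 80.9/3600 = 0.0224722 kg/s
t_res = M / Q_s = 2.39 / 0.0224722 = 106.354 s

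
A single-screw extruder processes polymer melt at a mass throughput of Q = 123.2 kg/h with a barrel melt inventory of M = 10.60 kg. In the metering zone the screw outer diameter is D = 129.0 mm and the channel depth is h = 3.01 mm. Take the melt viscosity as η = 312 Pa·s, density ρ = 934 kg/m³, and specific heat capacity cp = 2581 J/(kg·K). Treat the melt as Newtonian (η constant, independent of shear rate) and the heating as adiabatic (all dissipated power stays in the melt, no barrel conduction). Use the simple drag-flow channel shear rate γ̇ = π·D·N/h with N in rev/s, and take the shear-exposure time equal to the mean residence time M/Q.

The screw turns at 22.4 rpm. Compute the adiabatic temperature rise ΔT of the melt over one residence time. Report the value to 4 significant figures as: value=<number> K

Q_s = Q / 3600 = 123.2 / 3600 = 0.0342222 kg/s
t_res = M / Q_s = 10.60 / 0.0342222 = 309.74 s
D = 129.0 mm = 0.129 m;  h = 3.01 mm = 0.00301 m;  N = 22.4 rpm / 60 = 0.373333 rev/s
γ̇ = π·D·N / h = π · 0.129 · 0.373333 / 0.00301 = 50.2655 s⁻¹
ΔT = η·γ̇²·t_res / (ρ·cp) = 312 · (50.2655)² · 309.74 / (934 · 2581) = 101.288 K

value=101.3 K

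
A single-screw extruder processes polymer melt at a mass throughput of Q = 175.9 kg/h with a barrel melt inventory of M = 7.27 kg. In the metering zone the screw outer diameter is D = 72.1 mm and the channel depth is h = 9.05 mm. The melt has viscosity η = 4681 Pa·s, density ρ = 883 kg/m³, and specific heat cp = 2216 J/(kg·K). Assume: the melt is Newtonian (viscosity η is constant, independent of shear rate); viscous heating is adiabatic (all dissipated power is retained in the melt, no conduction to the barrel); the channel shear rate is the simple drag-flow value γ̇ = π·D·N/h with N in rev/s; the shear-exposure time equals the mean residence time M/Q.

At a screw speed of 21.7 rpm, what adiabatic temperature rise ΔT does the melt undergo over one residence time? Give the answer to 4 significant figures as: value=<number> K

Convert throughput: Q = 175.9 kg/h = 175.9/3600 = 0.0488611 kg/s
t_res = M / Q_s = 7.27 ÷ 0.0488611 = 148.789 s
D = 72.1 mm = 0.0721 m;  h = 9.05 mm = 0.00905 m;  N = 21.7 rpm / 60 = 0.361667 rev/s
γ̇ = π D N / h = (π)(0.0721)(0.361667) / 0.00905 = 9.05201 s⁻¹
ΔT = η·γ̇²·t_res / (ρ·cp) = 4681 · (9.05201)² · 148.789 / (883 · 2216) = 29.1655 K

value=29.17 K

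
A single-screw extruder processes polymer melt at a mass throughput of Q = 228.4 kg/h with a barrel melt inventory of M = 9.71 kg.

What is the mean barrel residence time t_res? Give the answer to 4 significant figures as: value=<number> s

value=153.0 s

Convert throughput: Q = 228.4 kg/h = 228.4/3600 = 0.0634444 kg/s
t_res = M / Q_s = 9.71 ÷ 0.0634444 = 153.047 s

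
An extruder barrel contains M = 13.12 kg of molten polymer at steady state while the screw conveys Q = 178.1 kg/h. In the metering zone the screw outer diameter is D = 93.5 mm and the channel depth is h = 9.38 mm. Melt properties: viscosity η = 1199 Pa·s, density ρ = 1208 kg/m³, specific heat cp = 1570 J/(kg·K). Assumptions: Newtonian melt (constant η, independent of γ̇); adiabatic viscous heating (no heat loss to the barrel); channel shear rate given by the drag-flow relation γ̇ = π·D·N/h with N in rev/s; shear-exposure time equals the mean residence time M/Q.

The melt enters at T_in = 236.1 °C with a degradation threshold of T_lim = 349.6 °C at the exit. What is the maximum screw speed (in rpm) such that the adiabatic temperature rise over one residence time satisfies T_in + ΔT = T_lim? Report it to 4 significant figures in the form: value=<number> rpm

Q_s = Q / 3600 = 178.1 / 3600 = 0.0494722 kg/s
Mean residence time: t_res = M/Q_s = 13.12 kg / 0.0494722 kg/s = 265.199 s
Geometry in SI: D = 93.5 mm → 0.0935 m, h = 9.38 mm → 0.00938 m
Allowable rise: ΔT_a = T_lim − T_in = 349.6 − 236.1 = 113.5 K
γ̇_max² = ΔT_a·ρ·cp / (η·t_res) = [113.5 × 1208 × 1570] / [1199 × 265.199] = 676.972 s⁻²
γ̇_max = √676.972 = 26.0187 s⁻¹
N_max = γ̇_max h / (πD) = 26.0187·0.00938/(π·0.0935) = 0.830858 rev/s → ×60 = 49.8515 rpm

value=49.85 rpm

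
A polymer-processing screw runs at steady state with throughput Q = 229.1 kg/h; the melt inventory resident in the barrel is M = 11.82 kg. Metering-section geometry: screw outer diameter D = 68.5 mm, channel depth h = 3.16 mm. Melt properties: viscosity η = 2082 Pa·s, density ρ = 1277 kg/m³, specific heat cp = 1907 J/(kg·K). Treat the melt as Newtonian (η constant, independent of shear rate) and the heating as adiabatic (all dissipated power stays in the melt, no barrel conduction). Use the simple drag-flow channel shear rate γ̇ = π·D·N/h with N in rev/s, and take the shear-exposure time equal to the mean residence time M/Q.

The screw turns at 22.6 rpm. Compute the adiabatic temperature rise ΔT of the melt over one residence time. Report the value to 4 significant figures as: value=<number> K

Throughput in SI: Q_s = 229.1 kg/h ÷ 3600 s/h = 0.0636389 kg/s
t_res = M / Q_s = 11.82 / 0.0636389 = 185.735 s
Convert to SI: D = 0.0685 m, h = 0.00316 m, N = 22.6/60 = 0.376667 rev/s
Shear rate: γ̇ = πDN/h = π·0.0685·0.376667/0.00316 = 25.6514 s⁻¹
Adiabatic rise: ΔT = η γ̇² t_res / (ρ cp) = 2082·(25.6514)²·185.735 / (1277·1907) = 104.485 K

value=104.5 K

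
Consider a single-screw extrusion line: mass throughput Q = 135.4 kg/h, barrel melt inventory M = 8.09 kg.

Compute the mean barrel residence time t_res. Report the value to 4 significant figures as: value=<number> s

value=215.1 s

Throughput in SI: Q_s = 135.4 kg/h ÷ 3600 s/h = 0.0376111 kg/s
t_res = M / Q_s = 8.09 ÷ 0.0376111 = 215.096 s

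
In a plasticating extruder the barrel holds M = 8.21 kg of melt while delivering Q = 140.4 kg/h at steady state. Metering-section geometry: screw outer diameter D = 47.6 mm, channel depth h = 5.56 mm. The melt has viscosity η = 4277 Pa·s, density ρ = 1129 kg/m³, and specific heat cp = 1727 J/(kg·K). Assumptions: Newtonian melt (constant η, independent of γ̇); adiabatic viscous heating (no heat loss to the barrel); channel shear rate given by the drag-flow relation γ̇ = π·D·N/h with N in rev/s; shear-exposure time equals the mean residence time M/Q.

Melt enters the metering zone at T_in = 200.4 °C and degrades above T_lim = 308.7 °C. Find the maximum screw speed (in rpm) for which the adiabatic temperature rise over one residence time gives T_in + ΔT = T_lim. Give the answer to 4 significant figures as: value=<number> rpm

Convert throughput: Q = 140.4 kg/h = 140.4/3600 = 0.039 kg/s
t_res = M / Q_s = 8.21 / 0.039 = 210.513 s
Geometry in SI: D = 47.6 mm → 0.0476 m, h = 5.56 mm → 0.00556 m
ΔT_a = T_lim − T_in = 308.7 − 200.4 = 108.3 K
γ̇_max² = ΔT_a·ρ·cp/(η·t_res) = 108.3·1129·1727/(4277·210.513) = 234.529 s⁻²
Take the square root: γ̇_max = √(234.529) = 15.3143 s⁻¹
N_max = γ̇_max h / (πD) = 15.3143·0.00556/(π·0.0476) = 0.569399 rev/s → ×60 = 34.1639 rpm

value=34.16 rpm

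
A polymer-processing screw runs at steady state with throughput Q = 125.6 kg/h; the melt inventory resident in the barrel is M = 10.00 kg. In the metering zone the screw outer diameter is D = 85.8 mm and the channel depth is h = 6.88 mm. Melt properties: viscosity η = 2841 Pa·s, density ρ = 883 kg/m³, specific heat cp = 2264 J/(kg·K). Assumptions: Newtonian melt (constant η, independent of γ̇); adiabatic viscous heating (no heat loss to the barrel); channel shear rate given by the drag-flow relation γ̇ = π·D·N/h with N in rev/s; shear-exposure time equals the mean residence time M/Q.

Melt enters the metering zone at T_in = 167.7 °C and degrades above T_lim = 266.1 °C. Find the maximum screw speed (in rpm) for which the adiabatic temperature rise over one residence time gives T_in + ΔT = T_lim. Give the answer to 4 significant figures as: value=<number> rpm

Convert throughput: Q = 125.6 kg/h = 125.6/3600 = 0.0348889 kg/s
t_res = M / Q_s = 10.00 / 0.0348889 = 286.624 s
Convert to metres: D = 0.0858 m, h = 0.00688 m
Allowable rise: ΔT_a = T_lim − T_in = 266.1 − 167.7 = 98.4 K
γ̇_max² = ΔT_a·ρ·cp/(η·t_res) = 98.4·883·2264/(2841·286.624) = 241.573 s⁻²
γ̇_max = sqrt(241.573) = 15.5426 s⁻¹
N_max = γ̇_max h / (πD) = 15.5426·0.00688/(π·0.0858) = 0.396712 rev/s → ×60 = 23.8027 rpm

value=23.80 rpm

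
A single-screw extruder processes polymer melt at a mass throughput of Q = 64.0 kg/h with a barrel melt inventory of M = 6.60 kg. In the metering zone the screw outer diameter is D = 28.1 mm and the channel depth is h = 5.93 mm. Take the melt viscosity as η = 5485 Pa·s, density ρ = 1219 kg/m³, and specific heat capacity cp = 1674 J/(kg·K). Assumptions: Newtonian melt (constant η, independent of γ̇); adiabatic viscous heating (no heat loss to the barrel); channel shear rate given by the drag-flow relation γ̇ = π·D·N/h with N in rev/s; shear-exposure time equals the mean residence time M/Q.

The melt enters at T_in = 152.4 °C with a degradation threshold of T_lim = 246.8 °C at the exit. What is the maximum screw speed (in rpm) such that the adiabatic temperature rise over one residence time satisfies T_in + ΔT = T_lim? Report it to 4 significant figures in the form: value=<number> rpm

Q_s = Q / 3600 = 64.0 / 3600 = 0.0177778 kg/s
t_res = M / Q_s = 6.60 / 0.0177778 = 371.25 s
D = 28.1 mm = 0.0281 m;  h = 5.93 mm = 0.00593 m
ΔT_a = T_lim − T_in = 246.8 °C − 152.4 °C = 94.4 K
Invert ΔT = ηγ̇²t_res/(ρcp) for γ̇: γ̇_max² = ΔT_a ρ cp / (η t_res) = 94.4·1219·1674 / (5485·371.25) = 94.5993 s⁻²
Take the square root: γ̇_max = √(94.5993) = 9.72622 s⁻¹
N_max = γ̇_max h / (πD) = 9.72622·0.00593/(π·0.0281) = 0.653345 rev/s → ×60 = 39.2007 rpm

value=39.20 rpm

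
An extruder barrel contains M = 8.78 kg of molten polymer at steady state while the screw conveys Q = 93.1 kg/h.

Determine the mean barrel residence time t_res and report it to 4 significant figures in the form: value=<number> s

Q_s = Q / 3600 = 93.1 / 3600 = 0.0258611 kg/s
t_res = M / Q_s = 8.78 ÷ 0.0258611 = 339.506 s

value=339.5 s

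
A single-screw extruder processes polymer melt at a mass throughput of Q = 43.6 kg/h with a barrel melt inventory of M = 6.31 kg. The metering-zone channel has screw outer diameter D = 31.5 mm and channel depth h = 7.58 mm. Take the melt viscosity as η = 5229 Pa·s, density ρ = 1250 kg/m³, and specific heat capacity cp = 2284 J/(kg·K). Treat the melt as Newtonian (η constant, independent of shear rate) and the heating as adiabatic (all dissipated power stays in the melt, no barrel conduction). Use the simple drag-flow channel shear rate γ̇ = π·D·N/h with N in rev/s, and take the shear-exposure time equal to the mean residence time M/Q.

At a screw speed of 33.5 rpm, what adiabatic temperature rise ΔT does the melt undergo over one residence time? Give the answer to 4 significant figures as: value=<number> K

Throughput in SI: Q_s = 43.6 kg/h ÷ 3600 s/h = 0.0121111 kg/s
Mean residence time: t_res = M/Q_s = 6.31 kg / 0.0121111 kg/s = 521.009 s
Convert to SI: D = 0.0315 m, h = 0.00758 m, N = 33.5/60 = 0.558333 rev/s
γ̇ = π D N / h = (π)(0.0315)(0.558333) / 0.00758 = 7.28928 s⁻¹
ΔT = η·γ̇²·t_res / (ρ·cp) = 5229 · (7.28928)² · 521.009 / (1250 · 2284) = 50.7023 K

value=50.70 K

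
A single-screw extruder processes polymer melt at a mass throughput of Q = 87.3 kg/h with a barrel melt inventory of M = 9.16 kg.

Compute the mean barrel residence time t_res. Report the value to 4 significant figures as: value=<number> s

Convert throughput: Q = 87.3 kg/h = 87.3/3600 = 0.02425 kg/s
t_res = M / Q_s = 9.16 ÷ 0.02425 = 377.732 s

value=377.7 s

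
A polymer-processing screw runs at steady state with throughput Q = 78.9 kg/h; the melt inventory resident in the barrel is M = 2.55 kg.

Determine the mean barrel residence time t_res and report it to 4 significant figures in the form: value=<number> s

Convert throughput: Q = 78.9 kg/h = 78.9/3600 = 0.0219167 kg/s
Mean residence time: t_res = M/Q_s = 2.55 kg / 0.0219167 kg/s = 116.35 s

value=116.3 s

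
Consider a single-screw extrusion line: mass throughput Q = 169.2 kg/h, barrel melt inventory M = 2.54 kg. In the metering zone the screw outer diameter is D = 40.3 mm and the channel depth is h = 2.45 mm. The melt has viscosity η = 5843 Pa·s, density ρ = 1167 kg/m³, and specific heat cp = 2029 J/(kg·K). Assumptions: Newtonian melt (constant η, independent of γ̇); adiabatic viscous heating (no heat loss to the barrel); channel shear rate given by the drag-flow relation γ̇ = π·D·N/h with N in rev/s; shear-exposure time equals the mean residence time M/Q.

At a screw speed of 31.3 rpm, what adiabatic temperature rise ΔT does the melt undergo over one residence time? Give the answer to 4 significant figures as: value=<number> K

Q_s = Q / 3600 = 169.2 / 3600 = 0.047 kg/s
Mean residence time: t_res = M/Q_s = 2.54 kg / 0.047 kg/s = 54.0426 s
Geometry in metres: D = 40.3 mm → 0.0403 m, h = 2.45 mm → 0.00245 m; screw speed N = 31.3 rpm = 0.521667 rev/s
Shear rate: γ̇ = πDN/h = π·0.0403·0.521667/0.00245 = 26.9576 s⁻¹
Adiabatic rise: ΔT = η γ̇² t_res / (ρ cp) = 5843·(26.9576)²·54.0426 / (1167·2029) = 96.9131 K

value=96.91 K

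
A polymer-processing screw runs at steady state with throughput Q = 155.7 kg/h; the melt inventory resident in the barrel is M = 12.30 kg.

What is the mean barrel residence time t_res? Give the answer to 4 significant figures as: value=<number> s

Convert throughput: Q = 155.7 kg/h = 155.7/3600 = 0.04325 kg/s
t_res = M / Q_s = 12.30 ÷ 0.04325 = 284.393 s

value=284.4 s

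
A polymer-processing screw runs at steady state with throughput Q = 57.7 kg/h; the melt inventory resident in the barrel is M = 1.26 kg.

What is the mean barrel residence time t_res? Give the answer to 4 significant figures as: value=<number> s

Convert throughput: Q = 57.7 kg/h = 57.7/3600 = 0.0160278 kg/s
t_res = M / Q_s = 1.26 / 0.0160278 = 78.6135 s

value=78.61 s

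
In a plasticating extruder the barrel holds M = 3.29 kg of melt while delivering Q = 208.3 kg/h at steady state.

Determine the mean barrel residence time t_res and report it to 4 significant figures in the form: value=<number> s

Q_s = Q / 3600 = 208.3 / 3600 = 0.0578611 kg/s
t_res = M / Q_s = 3.29 ÷ 0.0578611 = 56.8603 s

value=56.86 s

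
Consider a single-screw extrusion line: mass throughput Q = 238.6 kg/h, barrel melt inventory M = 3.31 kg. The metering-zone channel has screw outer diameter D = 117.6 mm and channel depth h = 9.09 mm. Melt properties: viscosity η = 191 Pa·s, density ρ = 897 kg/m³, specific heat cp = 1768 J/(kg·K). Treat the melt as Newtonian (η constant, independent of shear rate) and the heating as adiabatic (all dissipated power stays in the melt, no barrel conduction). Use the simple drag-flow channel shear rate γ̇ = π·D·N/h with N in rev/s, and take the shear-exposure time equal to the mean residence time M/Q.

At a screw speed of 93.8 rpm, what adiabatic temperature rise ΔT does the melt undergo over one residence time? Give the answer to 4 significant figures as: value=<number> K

value=24.28 K

Convert throughput: Q = 238.6 kg/h = 238.6/3600 = 0.0662778 kg/s
t_res = M / Q_s = 3.31 ÷ 0.0662778 = 49.9413 s
D = 117.6 mm = 0.1176 m;  h = 9.09 mm = 0.00909 m;  N = 93.8 rpm / 60 = 1.56333 rev/s
γ̇ = π·D·N / h = π · 0.1176 · 1.56333 / 0.00909 = 63.5397 s⁻¹
Adiabatic rise: ΔT = η γ̇² t_res / (ρ cp) = 191·(63.5397)²·49.9413 / (897·1768) = 24.2833 K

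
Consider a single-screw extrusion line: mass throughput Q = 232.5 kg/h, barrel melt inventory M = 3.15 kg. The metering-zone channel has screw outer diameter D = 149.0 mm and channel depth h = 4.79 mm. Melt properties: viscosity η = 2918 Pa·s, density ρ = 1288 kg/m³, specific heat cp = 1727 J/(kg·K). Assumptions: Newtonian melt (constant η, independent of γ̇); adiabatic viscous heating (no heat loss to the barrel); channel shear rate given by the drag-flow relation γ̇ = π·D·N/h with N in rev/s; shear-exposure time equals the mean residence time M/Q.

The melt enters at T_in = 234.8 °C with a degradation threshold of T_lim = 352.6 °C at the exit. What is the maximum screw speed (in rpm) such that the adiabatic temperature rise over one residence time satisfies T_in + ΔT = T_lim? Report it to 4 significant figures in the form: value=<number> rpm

Throughput in SI: Q_s = 232.5 kg/h ÷ 3600 s/h = 0.0645833 kg/s
Mean residence time: t_res = M/Q_s = 3.15 kg / 0.0645833 kg/s = 48.7742 s
Geometry in SI: D = 149.0 mm → 0.149 m, h = 4.79 mm → 0.00479 m
Allowable rise: ΔT_a = T_lim − T_in = 352.6 − 234.8 = 117.8 K
γ̇_max² = ΔT_a·ρ·cp / (η·t_res) = [117.8 × 1288 × 1727] / [2918 × 48.7742] = 1841.1 s⁻²
γ̇_max = sqrt(1841.1) = 42.9081 s⁻¹
N_max = γ̇_max h / (πD) = 42.9081·0.00479/(π·0.149) = 0.439075 rev/s → ×60 = 26.3445 rpm

value=26.34 rpm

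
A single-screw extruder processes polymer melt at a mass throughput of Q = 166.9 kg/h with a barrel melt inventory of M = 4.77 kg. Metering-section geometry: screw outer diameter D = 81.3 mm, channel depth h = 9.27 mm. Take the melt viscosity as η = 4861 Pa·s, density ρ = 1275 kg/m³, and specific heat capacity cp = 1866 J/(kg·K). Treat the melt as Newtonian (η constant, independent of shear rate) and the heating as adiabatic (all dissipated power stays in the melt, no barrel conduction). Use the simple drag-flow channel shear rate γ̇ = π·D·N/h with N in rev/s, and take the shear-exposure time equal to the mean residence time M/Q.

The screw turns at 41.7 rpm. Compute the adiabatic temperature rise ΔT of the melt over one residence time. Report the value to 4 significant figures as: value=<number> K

Throughput in SI: Q_s = 166.9 kg/h ÷ 3600 s/h = 0.0463611 kg/s
Mean residence time: t_res = M/Q_s = 4.77 kg / 0.0463611 kg/s = 102.888 s
D = 81.3 mm = 0.0813 m;  h = 9.27 mm = 0.00927 m;  N = 41.7 rpm / 60 = 0.695 rev/s
γ̇ = π·D·N / h = π · 0.0813 · 0.695 / 0.00927 = 19.149 s⁻¹
ΔT = η·γ̇²·t_res/(ρ·cp) = [4861 × 19.149² × 102.888] / [1275 × 1866] = 77.0831 K

value=77.08 K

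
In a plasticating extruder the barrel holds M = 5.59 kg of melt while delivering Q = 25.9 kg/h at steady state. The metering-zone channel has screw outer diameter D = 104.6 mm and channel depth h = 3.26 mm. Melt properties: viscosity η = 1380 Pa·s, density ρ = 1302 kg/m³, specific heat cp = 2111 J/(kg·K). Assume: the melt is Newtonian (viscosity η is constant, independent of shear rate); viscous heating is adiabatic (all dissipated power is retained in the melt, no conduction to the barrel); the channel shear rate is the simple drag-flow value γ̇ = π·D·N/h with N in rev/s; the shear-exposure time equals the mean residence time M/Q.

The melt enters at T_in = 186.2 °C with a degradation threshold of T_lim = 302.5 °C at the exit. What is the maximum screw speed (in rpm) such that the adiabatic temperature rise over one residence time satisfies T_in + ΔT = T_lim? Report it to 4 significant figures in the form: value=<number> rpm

value=10.28 rpm

Convert throughput: Q = 25.9 kg/h = 25.9/3600 = 0.00719444 kg/s
t_res = M / Q_s = 5.59 ÷ 0.00719444 = 776.988 s
Geometry in SI: D = 104.6 mm → 0.1046 m, h = 3.26 mm → 0.00326 m
Allowable rise: ΔT_a = T_lim − T_in = 302.5 − 186.2 = 116.3 K
γ̇_max² = ΔT_a·ρ·cp/(η·t_res) = 116.3·1302·2111/(1380·776.988) = 298.116 s⁻²
γ̇_max = sqrt(298.116) = 17.266 s⁻¹
N_max = γ̇_max·h / (π·D) = 17.266 · 0.00326 / (π · 0.1046) = 0.171289 rev/s = 10.2773 rpm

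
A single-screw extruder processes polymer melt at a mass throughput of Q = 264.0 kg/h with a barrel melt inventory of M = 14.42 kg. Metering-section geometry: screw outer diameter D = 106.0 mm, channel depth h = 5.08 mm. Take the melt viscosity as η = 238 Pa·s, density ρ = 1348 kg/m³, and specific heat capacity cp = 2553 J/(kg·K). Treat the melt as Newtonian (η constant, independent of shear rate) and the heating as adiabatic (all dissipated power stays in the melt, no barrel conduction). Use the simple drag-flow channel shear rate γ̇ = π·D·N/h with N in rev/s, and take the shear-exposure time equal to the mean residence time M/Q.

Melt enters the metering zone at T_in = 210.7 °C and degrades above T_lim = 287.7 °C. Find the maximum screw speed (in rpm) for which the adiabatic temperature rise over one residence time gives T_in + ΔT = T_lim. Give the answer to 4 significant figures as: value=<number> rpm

Q_s = Q / 3600 = 264.0 / 3600 = 0.0733333 kg/s
Mean residence time: t_res = M/Q_s = 14.42 kg / 0.0733333 kg/s = 196.636 s
Geometry in SI: D = 106.0 mm → 0.106 m, h = 5.08 mm → 0.00508 m
ΔT_a = T_lim − T_in = 287.7 °C − 210.7 °C = 77 K
Invert ΔT = ηγ̇²t_res/(ρcp) for γ̇: γ̇_max² = ΔT_a ρ cp / (η t_res) = 77·1348·2553 / (238·196.636) = 5662.27 s⁻²
γ̇_max = sqrt(5662.27) = 75.2481 s⁻¹
N_max = γ̇_max h / (πD) = 75.2481·0.00508/(π·0.106) = 1.1479 rev/s → ×60 = 68.8739 rpm

value=68.87 rpm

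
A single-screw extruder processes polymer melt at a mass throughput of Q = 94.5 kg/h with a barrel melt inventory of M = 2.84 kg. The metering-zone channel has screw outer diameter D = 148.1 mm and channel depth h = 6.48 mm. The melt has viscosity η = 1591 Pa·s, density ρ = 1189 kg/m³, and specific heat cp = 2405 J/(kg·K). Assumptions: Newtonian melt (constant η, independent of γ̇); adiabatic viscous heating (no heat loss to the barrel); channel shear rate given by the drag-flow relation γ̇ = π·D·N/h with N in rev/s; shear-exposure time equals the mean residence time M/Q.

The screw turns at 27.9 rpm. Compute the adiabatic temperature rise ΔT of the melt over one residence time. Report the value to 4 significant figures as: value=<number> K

Q_s = Q / 3600 = 94.5 / 3600 = 0.02625 kg/s
t_res = M / Q_s = 2.84 / 0.02625 = 108.19 s
Convert to SI: D = 0.1481 m, h = 0.00648 m, N = 27.9/60 = 0.465 rev/s
γ̇ = π D N / h = (π)(0.1481)(0.465) / 0.00648 = 33.3874 s⁻¹
Adiabatic rise: ΔT = η γ̇² t_res / (ρ cp) = 1591·(33.3874)²·108.19 / (1189·2405) = 67.1009 K

value=67.10 K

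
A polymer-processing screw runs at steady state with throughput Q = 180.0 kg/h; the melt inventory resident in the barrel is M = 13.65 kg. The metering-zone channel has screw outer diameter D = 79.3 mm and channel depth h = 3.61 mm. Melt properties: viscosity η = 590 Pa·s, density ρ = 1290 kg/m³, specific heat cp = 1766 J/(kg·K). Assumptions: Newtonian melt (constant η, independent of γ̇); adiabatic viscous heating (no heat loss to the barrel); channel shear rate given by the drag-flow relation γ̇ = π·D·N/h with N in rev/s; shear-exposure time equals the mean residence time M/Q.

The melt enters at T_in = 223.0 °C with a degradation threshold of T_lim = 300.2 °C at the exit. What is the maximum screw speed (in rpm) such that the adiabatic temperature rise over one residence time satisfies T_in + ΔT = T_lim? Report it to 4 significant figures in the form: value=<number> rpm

value=28.73 rpm

Convert throughput: Q = 180.0 kg/h = 180.0/3600 = 0.05 kg/s
t_res = M / Q_s = 13.65 ÷ 0.05 = 273 s
Convert to metres: D = 0.0793 m, h = 0.00361 m
ΔT_a = T_lim − T_in = 300.2 − 223.0 = 77.2 K
γ̇_max² = ΔT_a·ρ·cp/(η·t_res) = 77.2·1290·1766/(590·273) = 1091.9 s⁻²
γ̇_max = sqrt(1091.9) = 33.0439 s⁻¹
Solve γ̇ = πDN/h for N: N_max = γ̇_max·h/(π·D) = 33.0439 × 0.00361 / (π × 0.0793) = 0.478824 rev/s = 28.7294 rpm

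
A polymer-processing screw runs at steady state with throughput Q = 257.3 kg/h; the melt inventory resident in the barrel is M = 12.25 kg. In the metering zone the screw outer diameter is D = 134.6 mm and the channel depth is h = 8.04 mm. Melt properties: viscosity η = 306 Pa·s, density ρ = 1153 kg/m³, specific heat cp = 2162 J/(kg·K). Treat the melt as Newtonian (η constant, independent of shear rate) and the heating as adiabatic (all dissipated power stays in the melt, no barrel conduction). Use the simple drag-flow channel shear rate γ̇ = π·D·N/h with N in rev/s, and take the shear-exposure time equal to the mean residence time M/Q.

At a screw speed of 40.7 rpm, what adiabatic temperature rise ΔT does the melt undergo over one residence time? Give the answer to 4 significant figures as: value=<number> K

Convert throughput: Q = 257.3 kg/h = 257.3/3600 = 0.0714722 kg/s
t_res = M / Q_s = 12.25 ÷ 0.0714722 = 171.395 s
Geometry in metres: D = 134.6 mm → 0.1346 m, h = 8.04 mm → 0.00804 m; screw speed N = 40.7 rpm = 0.678333 rev/s
γ̇ = π·D·N / h = π · 0.1346 · 0.678333 / 0.00804 = 35.6765 s⁻¹
ΔT = η·γ̇²·t_res / (ρ·cp) = 306 · (35.6765)² · 171.395 / (1153 · 2162) = 26.7793 K

value=26.78 K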